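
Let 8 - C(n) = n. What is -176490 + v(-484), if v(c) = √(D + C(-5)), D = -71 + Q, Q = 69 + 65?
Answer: -176490 + 2*√19 ≈ -1.7648e+5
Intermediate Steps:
C(n) = 8 - n
Q = 134
D = 63 (D = -71 + 134 = 63)
v(c) = 2*√19 (v(c) = √(63 + (8 - 1*(-5))) = √(63 + (8 + 5)) = √(63 + 13) = √76 = 2*√19)
-176490 + v(-484) = -176490 + 2*√19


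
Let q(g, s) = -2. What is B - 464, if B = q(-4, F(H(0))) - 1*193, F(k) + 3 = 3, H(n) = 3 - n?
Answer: -659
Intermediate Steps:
F(k) = 0 (F(k) = -3 + 3 = 0)
B = -195 (B = -2 - 1*193 = -2 - 193 = -195)
B - 464 = -195 - 464 = -659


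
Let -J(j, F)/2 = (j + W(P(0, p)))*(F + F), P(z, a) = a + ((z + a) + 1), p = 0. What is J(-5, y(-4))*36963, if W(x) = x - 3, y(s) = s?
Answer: -4139856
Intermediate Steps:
P(z, a) = 1 + z + 2*a (P(z, a) = a + ((a + z) + 1) = a + (1 + a + z) = 1 + z + 2*a)
W(x) = -3 + x
J(j, F) = -4*F*(-2 + j) (J(j, F) = -2*(j + (-3 + (1 + 0 + 2*0)))*(F + F) = -2*(j + (-3 + (1 + 0 + 0)))*2*F = -2*(j + (-3 + 1))*2*F = -2*(j - 2)*2*F = -2*(-2 + j)*2*F = -4*F*(-2 + j))
J(-5, y(-4))*36963 = (4*(-4)*(2 - 1*(-5)))*36963 = (4*(-4)*(2 + 5))*36963 = (4*(-4)*7)*36963 = -112*36963 = -4139856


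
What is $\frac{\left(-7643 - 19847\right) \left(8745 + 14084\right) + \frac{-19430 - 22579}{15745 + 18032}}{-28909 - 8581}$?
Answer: $\frac{7065801749393}{422099910} \approx 16740.0$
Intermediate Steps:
$\frac{\left(-7643 - 19847\right) \left(8745 + 14084\right) + \frac{-19430 - 22579}{15745 + 18032}}{-28909 - 8581} = \frac{\left(-27490\right) 22829 - \frac{42009}{33777}}{-37490} = \left(-627569210 - \frac{14003}{11259}\right) \left(- \frac{1}{37490}\right) = \left(- \frac{7065801749393}{11259}\right) \left(- \frac{1}{37490}\right) = \frac{7065801749393}{422099910}$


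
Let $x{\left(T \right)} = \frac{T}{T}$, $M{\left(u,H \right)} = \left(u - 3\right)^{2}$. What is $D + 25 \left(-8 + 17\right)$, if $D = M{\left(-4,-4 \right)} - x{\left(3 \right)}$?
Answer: $273$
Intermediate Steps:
$M{\left(u,H \right)} = \left(-3 + u\right)^{2}$
$x{\left(T \right)} = 1$
$D = 48$ ($D = \left(-3 - 4\right)^{2} - 1 = \left(-7\right)^{2} - 1 = 49 - 1 = 48$)
$D + 25 \left(-8 + 17\right) = 48 + 25 \left(-8 + 17\right) = 48 + 25 \cdot 9 = 48 + 225 = 273$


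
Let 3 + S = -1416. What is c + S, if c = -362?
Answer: -1781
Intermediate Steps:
S = -1419 (S = -3 - 1416 = -1419)
c + S = -362 - 1419 = -1781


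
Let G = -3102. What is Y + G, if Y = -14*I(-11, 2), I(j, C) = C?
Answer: -3130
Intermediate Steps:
Y = -28 (Y = -14*2 = -28)
Y + G = -28 - 3102 = -3130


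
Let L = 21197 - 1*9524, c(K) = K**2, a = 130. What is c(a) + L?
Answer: 28573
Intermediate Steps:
L = 11673 (L = 21197 - 9524 = 11673)
c(a) + L = 130**2 + 11673 = 16900 + 11673 = 28573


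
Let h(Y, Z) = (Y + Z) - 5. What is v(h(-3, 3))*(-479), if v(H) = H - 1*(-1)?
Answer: 1916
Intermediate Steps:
h(Y, Z) = -5 + Y + Z
v(H) = 1 + H (v(H) = H + 1 = 1 + H)
v(h(-3, 3))*(-479) = (1 + (-5 - 3 + 3))*(-479) = (1 - 5)*(-479) = -4*(-479) = 1916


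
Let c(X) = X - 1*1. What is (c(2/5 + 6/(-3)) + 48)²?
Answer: 51529/25 ≈ 2061.2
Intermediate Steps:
c(X) = -1 + X (c(X) = X - 1 = -1 + X)
(c(2/5 + 6/(-3)) + 48)² = ((-1 + (2/5 + 6/(-3))) + 48)² = ((-1 + (2*(⅕) + 6*(-⅓))) + 48)² = ((-1 + (⅖ - 2)) + 48)² = ((-1 - 8/5) + 48)² = (-13/5 + 48)² = (227/5)² = 51529/25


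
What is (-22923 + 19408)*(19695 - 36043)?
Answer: 57463220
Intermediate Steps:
(-22923 + 19408)*(19695 - 36043) = -3515*(-16348) = 57463220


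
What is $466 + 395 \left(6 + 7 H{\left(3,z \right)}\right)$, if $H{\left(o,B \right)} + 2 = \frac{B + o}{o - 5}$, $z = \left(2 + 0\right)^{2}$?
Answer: $- \frac{24743}{2} \approx -12372.0$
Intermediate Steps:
$z = 4$ ($z = 2^{2} = 4$)
$H{\left(o,B \right)} = -2 + \frac{B + o}{-5 + o}$ ($H{\left(o,B \right)} = -2 + \frac{B + o}{o - 5} = -2 + \frac{B + o}{-5 + o}$)
$466 + 395 \left(6 + 7 H{\left(3,z \right)}\right) = 466 + 395 \left(6 + 7 \frac{10 + 4 - 3}{-5 + 3}\right) = 466 + 395 \left(6 + 7 \frac{10 + 4 - 3}{-2}\right) = 466 + 395 \left(6 + 7 \left(\left(- \frac{1}{2}\right) 11\right)\right) = 466 + 395 \left(6 + 7 \left(- \frac{11}{2}\right)\right) = 466 + 395 \left(6 - \frac{77}{2}\right) = 466 + 395 \left(- \frac{65}{2}\right) = 466 - \frac{25675}{2} = - \frac{24743}{2}$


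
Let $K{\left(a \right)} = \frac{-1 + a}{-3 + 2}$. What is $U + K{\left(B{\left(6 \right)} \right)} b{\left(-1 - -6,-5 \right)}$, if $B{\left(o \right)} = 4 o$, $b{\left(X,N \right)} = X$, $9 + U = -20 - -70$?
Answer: $-74$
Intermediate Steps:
$U = 41$ ($U = -9 - -50 = -9 + \left(-20 + 70\right) = -9 + 50 = 41$)
$K{\left(a \right)} = 1 - a$ ($K{\left(a \right)} = \frac{-1 + a}{-1} = \left(-1 + a\right) \left(-1\right) = 1 - a$)
$U + K{\left(B{\left(6 \right)} \right)} b{\left(-1 - -6,-5 \right)} = 41 + \left(1 - 4 \cdot 6\right) \left(-1 - -6\right) = 41 + \left(1 - 24\right) \left(-1 + 6\right) = 41 + \left(1 - 24\right) 5 = 41 - 115 = -74$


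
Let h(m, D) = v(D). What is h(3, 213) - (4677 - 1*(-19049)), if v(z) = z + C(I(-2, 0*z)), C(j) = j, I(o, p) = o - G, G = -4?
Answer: -23511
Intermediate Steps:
I(o, p) = 4 + o (I(o, p) = o - 1*(-4) = o + 4 = 4 + o)
v(z) = 2 + z (v(z) = z + (4 - 2) = z + 2 = 2 + z)
h(m, D) = 2 + D
h(3, 213) - (4677 - 1*(-19049)) = (2 + 213) - (4677 - 1*(-19049)) = 215 - (4677 + 19049) = 215 - 1*23726 = 215 - 23726 = -23511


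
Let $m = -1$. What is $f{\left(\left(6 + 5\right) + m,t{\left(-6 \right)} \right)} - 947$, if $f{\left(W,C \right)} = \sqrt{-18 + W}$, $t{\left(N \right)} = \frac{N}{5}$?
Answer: $-947 + 2 i \sqrt{2} \approx -947.0 + 2.8284 i$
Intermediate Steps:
$t{\left(N \right)} = \frac{N}{5}$ ($t{\left(N \right)} = N \frac{1}{5} = \frac{N}{5}$)
$f{\left(\left(6 + 5\right) + m,t{\left(-6 \right)} \right)} - 947 = \sqrt{-18 + \left(\left(6 + 5\right) - 1\right)} - 947 = \sqrt{-18 + \left(11 - 1\right)} - 947 = \sqrt{-18 + 10} - 947 = \sqrt{-8} - 947 = 2 i \sqrt{2} - 947 = -947 + 2 i \sqrt{2}$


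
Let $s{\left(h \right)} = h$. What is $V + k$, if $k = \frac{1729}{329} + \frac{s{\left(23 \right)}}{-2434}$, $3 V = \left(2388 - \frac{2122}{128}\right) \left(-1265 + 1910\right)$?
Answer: $\frac{1866466330979}{3660736} \approx 5.0986 \cdot 10^{5}$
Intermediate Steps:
$V = \frac{32630765}{64}$ ($V = \frac{\left(2388 - \frac{2122}{128}\right) \left(-1265 + 1910\right)}{3} = \frac{\left(2388 - \frac{1061}{64}\right) 645}{3} = \frac{\frac{151771}{64} \cdot 645}{3} = \frac{1}{3} \cdot \frac{97892295}{64} = \frac{32630765}{64} \approx 5.0986 \cdot 10^{5}$)
$k = \frac{600117}{114398}$ ($k = \frac{1729}{329} + \frac{23}{-2434} = 1729 \cdot \frac{1}{329} + 23 \left(- \frac{1}{2434}\right) = \frac{247}{47} - \frac{23}{2434} = \frac{600117}{114398} \approx 5.2459$)
$V + k = \frac{32630765}{64} + \frac{600117}{114398} = \frac{1866466330979}{3660736}$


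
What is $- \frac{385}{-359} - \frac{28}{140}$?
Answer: $\frac{1566}{1795} \approx 0.87242$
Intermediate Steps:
$- \frac{385}{-359} - \frac{28}{140} = \left(-385\right) \left(- \frac{1}{359}\right) - \frac{1}{5} = \frac{385}{359} - \frac{1}{5} = \frac{1566}{1795}$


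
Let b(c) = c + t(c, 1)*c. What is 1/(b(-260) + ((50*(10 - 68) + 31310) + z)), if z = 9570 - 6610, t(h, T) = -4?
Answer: 1/32150 ≈ 3.1104e-5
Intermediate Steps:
z = 2960
b(c) = -3*c (b(c) = c - 4*c = -3*c)
1/(b(-260) + ((50*(10 - 68) + 31310) + z)) = 1/(-3*(-260) + ((50*(10 - 68) + 31310) + 2960)) = 1/(780 + ((50*(-58) + 31310) + 2960)) = 1/(780 + ((-2900 + 31310) + 2960)) = 1/(780 + (28410 + 2960)) = 1/(780 + 31370) = 1/32150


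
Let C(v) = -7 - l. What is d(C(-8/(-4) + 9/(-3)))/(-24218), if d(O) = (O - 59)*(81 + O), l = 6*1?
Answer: 2448/12109 ≈ 0.20216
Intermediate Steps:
l = 6
C(v) = -13 (C(v) = -7 - 1*6 = -7 - 6 = -13)
d(O) = (-59 + O)*(81 + O)
d(C(-8/(-4) + 9/(-3)))/(-24218) = (-4779 + (-13)² + 22*(-13))/(-24218) = (-4779 + 169 - 286)*(-1/24218) = -4896*(-1/24218) = 2448/12109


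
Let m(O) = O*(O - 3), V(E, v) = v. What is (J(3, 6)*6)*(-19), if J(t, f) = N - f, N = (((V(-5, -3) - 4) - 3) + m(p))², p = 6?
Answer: -6612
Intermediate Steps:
m(O) = O*(-3 + O)
N = 64 (N = (((-3 - 4) - 3) + 6*(-3 + 6))² = ((-7 - 3) + 6*3)² = (-10 + 18)² = 8² = 64)
J(t, f) = 64 - f
(J(3, 6)*6)*(-19) = ((64 - 1*6)*6)*(-19) = ((64 - 6)*6)*(-19) = (58*6)*(-19) = 348*(-19) = -6612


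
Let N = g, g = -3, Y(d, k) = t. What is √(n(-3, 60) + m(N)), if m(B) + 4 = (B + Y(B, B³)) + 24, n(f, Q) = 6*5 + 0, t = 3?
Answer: 5*√2 ≈ 7.0711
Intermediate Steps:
Y(d, k) = 3
N = -3
n(f, Q) = 30 (n(f, Q) = 30 + 0 = 30)
m(B) = 23 + B (m(B) = -4 + ((B + 3) + 24) = -4 + ((3 + B) + 24) = -4 + (27 + B) = 23 + B)
√(n(-3, 60) + m(N)) = √(30 + (23 - 3)) = √(30 + 20) = √50 = 5*√2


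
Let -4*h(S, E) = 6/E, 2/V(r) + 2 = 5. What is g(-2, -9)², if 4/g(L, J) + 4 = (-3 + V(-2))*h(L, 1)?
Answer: 64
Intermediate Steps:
V(r) = ⅔ (V(r) = 2/(-2 + 5) = 2/3 = 2*(⅓) = ⅔)
h(S, E) = -3/(2*E)
g(L, J) = -8 (g(L, J) = 4/(-4 + (-3 + ⅔)*(-3/2/1)) = 4/(-4 - (-7)/2) = 4/(-4 - 7/3*(-3/2)) = 4/(-4 + 7/2) = 4/(-½) = 4*(-2) = -8)
g(-2, -9)² = (-8)² = 64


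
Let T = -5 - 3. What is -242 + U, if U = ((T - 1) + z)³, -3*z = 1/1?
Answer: -28486/27 ≈ -1055.0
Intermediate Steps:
T = -8
z = -⅓ (z = -1/(3*1) = -1/3 = -⅓*1 = -⅓ ≈ -0.33333)
U = -21952/27 (U = ((-8 - 1) - ⅓)³ = (-9 - ⅓)³ = (-28/3)³ = -21952/27 ≈ -813.04)
-242 + U = -242 - 21952/27 = -28486/27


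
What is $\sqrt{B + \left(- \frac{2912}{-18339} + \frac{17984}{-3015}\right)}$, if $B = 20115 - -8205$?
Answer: $\frac{32 \sqrt{1043626650721985}}{6143565} \approx 168.27$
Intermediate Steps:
$B = 28320$ ($B = 20115 + 8205 = 28320$)
$\sqrt{B + \left(- \frac{2912}{-18339} + \frac{17984}{-3015}\right)} = \sqrt{28320 + \left(- \frac{2912}{-18339} + \frac{17984}{-3015}\right)} = \sqrt{28320 + \left(\left(-2912\right) \left(- \frac{1}{18339}\right) + 17984 \left(- \frac{1}{3015}\right)\right)} = \sqrt{28320 + \left(\frac{2912}{18339} - \frac{17984}{3015}\right)} = \sqrt{28320 - \frac{107009632}{18430695}} = \sqrt{\frac{521850272768}{18430695}} = \frac{32 \sqrt{1043626650721985}}{6143565}$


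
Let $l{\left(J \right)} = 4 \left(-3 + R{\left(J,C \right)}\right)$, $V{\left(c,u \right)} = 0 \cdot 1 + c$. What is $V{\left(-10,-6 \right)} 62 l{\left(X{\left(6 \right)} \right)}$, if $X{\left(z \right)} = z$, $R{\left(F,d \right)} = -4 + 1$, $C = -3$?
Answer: $14880$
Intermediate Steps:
$V{\left(c,u \right)} = c$ ($V{\left(c,u \right)} = 0 + c = c$)
$R{\left(F,d \right)} = -3$
$l{\left(J \right)} = -24$ ($l{\left(J \right)} = 4 \left(-3 - 3\right) = 4 \left(-6\right) = -24$)
$V{\left(-10,-6 \right)} 62 l{\left(X{\left(6 \right)} \right)} = \left(-10\right) 62 \left(-24\right) = \left(-620\right) \left(-24\right) = 14880$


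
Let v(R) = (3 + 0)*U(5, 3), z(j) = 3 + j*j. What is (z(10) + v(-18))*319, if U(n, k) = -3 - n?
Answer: 25201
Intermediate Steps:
z(j) = 3 + j**2
v(R) = -24 (v(R) = (3 + 0)*(-3 - 1*5) = 3*(-3 - 5) = 3*(-8) = -24)
(z(10) + v(-18))*319 = ((3 + 10**2) - 24)*319 = ((3 + 100) - 24)*319 = (103 - 24)*319 = 79*319 = 25201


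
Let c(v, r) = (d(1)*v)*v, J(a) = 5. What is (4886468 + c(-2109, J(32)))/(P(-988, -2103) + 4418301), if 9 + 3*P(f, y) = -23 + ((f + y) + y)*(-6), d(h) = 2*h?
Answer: 1181334/379601 ≈ 3.1120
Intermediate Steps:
P(f, y) = -32/3 - 4*y - 2*f (P(f, y) = -3 + (-23 + ((f + y) + y)*(-6))/3 = -3 + (-23 + (f + 2*y)*(-6))/3 = -3 + (-23 + (-12*y - 6*f))/3 = -3 + (-23 - 12*y - 6*f)/3 = -3 + (-23/3 - 4*y - 2*f) = -32/3 - 4*y - 2*f)
c(v, r) = 2*v**2 (c(v, r) = ((2*1)*v)*v = (2*v)*v = 2*v**2)
(4886468 + c(-2109, J(32)))/(P(-988, -2103) + 4418301) = (4886468 + 2*(-2109)**2)/((-32/3 - 4*(-2103) - 2*(-988)) + 4418301) = (4886468 + 2*4447881)/((-32/3 + 8412 + 1976) + 4418301) = (4886468 + 8895762)/(31132/3 + 4418301) = 13782230/(13286035/3) = 13782230*(3/13286035) = 1181334/379601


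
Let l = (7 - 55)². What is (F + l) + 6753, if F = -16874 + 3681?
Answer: -4136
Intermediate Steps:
l = 2304 (l = (-48)² = 2304)
F = -13193
(F + l) + 6753 = (-13193 + 2304) + 6753 = -10889 + 6753 = -4136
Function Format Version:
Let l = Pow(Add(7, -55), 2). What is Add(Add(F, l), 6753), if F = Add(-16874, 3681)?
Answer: -4136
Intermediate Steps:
l = 2304 (l = Pow(-48, 2) = 2304)
F = -13193
Add(Add(F, l), 6753) = Add(Add(-13193, 2304), 6753) = Add(-10889, 6753) = -4136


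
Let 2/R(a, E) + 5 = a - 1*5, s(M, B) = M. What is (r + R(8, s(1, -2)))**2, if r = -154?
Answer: 24025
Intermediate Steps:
R(a, E) = 2/(-10 + a) (R(a, E) = 2/(-5 + (a - 1*5)) = 2/(-5 + (a - 5)) = 2/(-5 + (-5 + a)) = 2/(-10 + a))
(r + R(8, s(1, -2)))**2 = (-154 + 2/(-10 + 8))**2 = (-154 + 2/(-2))**2 = (-154 + 2*(-1/2))**2 = (-154 - 1)**2 = (-155)**2 = 24025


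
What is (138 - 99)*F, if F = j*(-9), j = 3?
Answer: -1053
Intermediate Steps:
F = -27 (F = 3*(-9) = -27)
(138 - 99)*F = (138 - 99)*(-27) = 39*(-27) = -1053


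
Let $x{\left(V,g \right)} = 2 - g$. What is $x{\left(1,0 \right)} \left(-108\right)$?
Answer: $-216$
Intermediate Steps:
$x{\left(1,0 \right)} \left(-108\right) = \left(2 - 0\right) \left(-108\right) = \left(2 + 0\right) \left(-108\right) = 2 \left(-108\right) = -216$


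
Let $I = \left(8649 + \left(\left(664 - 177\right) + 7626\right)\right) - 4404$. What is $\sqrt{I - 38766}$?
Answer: $2 i \sqrt{6602} \approx 162.51 i$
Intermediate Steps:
$I = 12358$ ($I = \left(8649 + \left(\left(664 - 177\right) + 7626\right)\right) - 4404 = \left(8649 + \left(487 + 7626\right)\right) - 4404 = \left(8649 + 8113\right) - 4404 = 16762 - 4404 = 12358$)
$\sqrt{I - 38766} = \sqrt{12358 - 38766} = \sqrt{-26408} = 2 i \sqrt{6602}$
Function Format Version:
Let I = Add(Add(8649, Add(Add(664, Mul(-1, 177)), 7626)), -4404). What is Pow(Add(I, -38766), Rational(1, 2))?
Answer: Mul(2, I, Pow(6602, Rational(1, 2))) ≈ Mul(162.51, I)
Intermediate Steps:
I = 12358 (I = Add(Add(8649, Add(Add(664, -177), 7626)), -4404) = Add(Add(8649, Add(487, 7626)), -4404) = Add(Add(8649, 8113), -4404) = Add(16762, -4404) = 12358)
Pow(Add(I, -38766), Rational(1, 2)) = Pow(Add(12358, -38766), Rational(1, 2)) = Pow(-26408, Rational(1, 2)) = Mul(2, I, Pow(6602, Rational(1, 2)))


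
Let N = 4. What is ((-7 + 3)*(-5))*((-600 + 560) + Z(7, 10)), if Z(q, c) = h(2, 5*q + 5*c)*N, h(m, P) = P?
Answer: 6000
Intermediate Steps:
Z(q, c) = 20*c + 20*q (Z(q, c) = (5*q + 5*c)*4 = (5*c + 5*q)*4 = 20*c + 20*q)
((-7 + 3)*(-5))*((-600 + 560) + Z(7, 10)) = ((-7 + 3)*(-5))*((-600 + 560) + (20*10 + 20*7)) = (-4*(-5))*(-40 + (200 + 140)) = 20*(-40 + 340) = 20*300 = 6000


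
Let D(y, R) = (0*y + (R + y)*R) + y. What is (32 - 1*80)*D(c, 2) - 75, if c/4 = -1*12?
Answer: 6645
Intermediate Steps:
c = -48 (c = 4*(-1*12) = 4*(-12) = -48)
D(y, R) = y + R*(R + y) (D(y, R) = (0 + R*(R + y)) + y = R*(R + y) + y = y + R*(R + y))
(32 - 1*80)*D(c, 2) - 75 = (32 - 1*80)*(-48 + 2² + 2*(-48)) - 75 = (32 - 80)*(-48 + 4 - 96) - 75 = -48*(-140) - 75 = 6720 - 75 = 6645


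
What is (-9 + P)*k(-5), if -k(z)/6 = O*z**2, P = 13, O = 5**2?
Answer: -15000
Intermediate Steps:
O = 25
k(z) = -150*z**2
(-9 + P)*k(-5) = (-9 + 13)*(-150*(-5)**2) = 4*(-150*25) = 4*(-3750) = -15000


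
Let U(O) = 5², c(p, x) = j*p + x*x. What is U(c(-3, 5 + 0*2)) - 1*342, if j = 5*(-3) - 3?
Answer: -317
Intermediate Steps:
j = -18 (j = -15 - 3 = -18)
c(p, x) = x² - 18*p (c(p, x) = -18*p + x*x = -18*p + x² = x² - 18*p)
U(O) = 25
U(c(-3, 5 + 0*2)) - 1*342 = 25 - 1*342 = 25 - 342 = -317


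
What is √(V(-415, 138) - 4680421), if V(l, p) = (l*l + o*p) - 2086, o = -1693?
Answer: 2*I*√1185979 ≈ 2178.1*I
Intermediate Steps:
V(l, p) = -2086 + l² - 1693*p (V(l, p) = (l*l - 1693*p) - 2086 = (l² - 1693*p) - 2086 = -2086 + l² - 1693*p)
√(V(-415, 138) - 4680421) = √((-2086 + (-415)² - 1693*138) - 4680421) = √((-2086 + 172225 - 233634) - 4680421) = √(-63495 - 4680421) = √(-4743916) = 2*I*√1185979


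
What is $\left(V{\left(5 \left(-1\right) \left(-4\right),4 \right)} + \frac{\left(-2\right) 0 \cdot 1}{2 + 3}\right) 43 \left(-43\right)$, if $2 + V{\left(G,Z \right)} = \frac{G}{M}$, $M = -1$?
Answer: $40678$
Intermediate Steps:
$V{\left(G,Z \right)} = -2 - G$ ($V{\left(G,Z \right)} = -2 + \frac{G}{-1} = -2 + G \left(-1\right) = -2 - G$)
$\left(V{\left(5 \left(-1\right) \left(-4\right),4 \right)} + \frac{\left(-2\right) 0 \cdot 1}{2 + 3}\right) 43 \left(-43\right) = \left(\left(-2 - 5 \left(-1\right) \left(-4\right)\right) + \frac{\left(-2\right) 0 \cdot 1}{2 + 3}\right) 43 \left(-43\right) = \left(\left(-2 - \left(-5\right) \left(-4\right)\right) + \frac{0 \cdot 1}{5}\right) 43 \left(-43\right) = \left(\left(-2 - 20\right) + \frac{1}{5} \cdot 0\right) 43 \left(-43\right) = \left(\left(-2 - 20\right) + 0\right) 43 \left(-43\right) = \left(-22 + 0\right) 43 \left(-43\right) = \left(-22\right) 43 \left(-43\right) = \left(-946\right) \left(-43\right) = 40678$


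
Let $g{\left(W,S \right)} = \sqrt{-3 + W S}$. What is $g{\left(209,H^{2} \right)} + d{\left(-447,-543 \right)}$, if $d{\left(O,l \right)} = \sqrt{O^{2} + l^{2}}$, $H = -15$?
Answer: $\sqrt{47022} + 3 \sqrt{54962} \approx 920.17$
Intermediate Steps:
$g{\left(W,S \right)} = \sqrt{-3 + S W}$
$g{\left(209,H^{2} \right)} + d{\left(-447,-543 \right)} = \sqrt{-3 + \left(-15\right)^{2} \cdot 209} + \sqrt{\left(-447\right)^{2} + \left(-543\right)^{2}} = \sqrt{-3 + 225 \cdot 209} + \sqrt{199809 + 294849} = \sqrt{-3 + 47025} + \sqrt{494658} = \sqrt{47022} + 3 \sqrt{54962}$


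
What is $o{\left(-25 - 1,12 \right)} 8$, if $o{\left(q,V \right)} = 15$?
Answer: $120$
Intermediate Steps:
$o{\left(-25 - 1,12 \right)} 8 = 15 \cdot 8 = 120$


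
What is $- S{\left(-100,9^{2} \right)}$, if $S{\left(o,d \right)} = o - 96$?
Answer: $196$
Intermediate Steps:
$S{\left(o,d \right)} = -96 + o$
$- S{\left(-100,9^{2} \right)} = - (-96 - 100) = \left(-1\right) \left(-196\right) = 196$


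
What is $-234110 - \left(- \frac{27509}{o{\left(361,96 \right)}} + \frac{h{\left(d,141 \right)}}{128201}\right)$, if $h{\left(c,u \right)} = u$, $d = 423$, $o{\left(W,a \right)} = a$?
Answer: $- \frac{2877734398787}{12307296} \approx -2.3382 \cdot 10^{5}$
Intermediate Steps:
$-234110 - \left(- \frac{27509}{o{\left(361,96 \right)}} + \frac{h{\left(d,141 \right)}}{128201}\right) = -234110 - \left(- \frac{27509}{96} + \frac{141}{128201}\right) = -234110 - - \frac{3526667773}{12307296} = -234110 + \frac{3526667773}{12307296} = - \frac{2877734398787}{12307296}$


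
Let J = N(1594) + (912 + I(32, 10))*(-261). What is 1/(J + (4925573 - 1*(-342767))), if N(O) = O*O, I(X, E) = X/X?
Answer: 1/7570883 ≈ 1.3209e-7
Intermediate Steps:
I(X, E) = 1
N(O) = O²
J = 2302543 (J = 1594² + (912 + 1)*(-261) = 2540836 + 913*(-261) = 2540836 - 238293 = 2302543)
1/(J + (4925573 - 1*(-342767))) = 1/(2302543 + (4925573 - 1*(-342767))) = 1/(2302543 + (4925573 + 342767)) = 1/(2302543 + 5268340) = 1/7570883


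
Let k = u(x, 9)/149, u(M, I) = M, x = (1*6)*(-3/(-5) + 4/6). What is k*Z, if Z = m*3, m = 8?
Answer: 912/745 ≈ 1.2242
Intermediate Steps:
x = 38/5 (x = 6*(-3*(-⅕) + 4*(⅙)) = 6*(⅗ + ⅔) = 6*(19/15) = 38/5 ≈ 7.6000)
k = 38/745 (k = (38/5)/149 = (38/5)*(1/149) = 38/745 ≈ 0.051007)
Z = 24 (Z = 8*3 = 24)
k*Z = (38/745)*24 = 912/745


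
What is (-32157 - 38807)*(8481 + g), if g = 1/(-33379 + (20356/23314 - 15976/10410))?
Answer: -1218918330475084263504/2025300450241 ≈ -6.0185e+8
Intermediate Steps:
g = -60674685/2025300450241 (g = 1/(-33379 + (20356*(1/23314) - 15976*1/10410)) = 1/(-33379 + (10178/11657 - 7988/5205)) = 1/(-33379 - 40139626/60674685) = 1/(-2025300450241/60674685) = -60674685/2025300450241 ≈ -2.9958e-5)
(-32157 - 38807)*(8481 + g) = (-32157 - 38807)*(8481 - 60674685/2025300450241) = -70964*17176573057819236/2025300450241 = -1218918330475084263504/2025300450241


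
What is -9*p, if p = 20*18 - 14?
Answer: -3114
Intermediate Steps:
p = 346 (p = 360 - 14 = 346)
-9*p = -9*346 = -3114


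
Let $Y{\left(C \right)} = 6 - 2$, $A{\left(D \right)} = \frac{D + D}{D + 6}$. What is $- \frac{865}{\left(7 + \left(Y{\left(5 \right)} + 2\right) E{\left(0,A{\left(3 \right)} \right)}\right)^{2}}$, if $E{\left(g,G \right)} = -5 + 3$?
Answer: $- \frac{173}{5} \approx -34.6$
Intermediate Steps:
$A{\left(D \right)} = \frac{2 D}{6 + D}$
$E{\left(g,G \right)} = -2$
$Y{\left(C \right)} = 4$
$- \frac{865}{\left(7 + \left(Y{\left(5 \right)} + 2\right) E{\left(0,A{\left(3 \right)} \right)}\right)^{2}} = - \frac{865}{\left(7 + \left(4 + 2\right) \left(-2\right)\right)^{2}} = - \frac{865}{\left(7 + 6 \left(-2\right)\right)^{2}} = - \frac{865}{\left(7 - 12\right)^{2}} = - \frac{865}{\left(-5\right)^{2}} = - \frac{865}{25} = \left(-865\right) \frac{1}{25} = - \frac{173}{5}$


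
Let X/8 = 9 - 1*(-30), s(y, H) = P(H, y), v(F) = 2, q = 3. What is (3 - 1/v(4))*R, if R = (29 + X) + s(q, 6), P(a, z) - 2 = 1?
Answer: 860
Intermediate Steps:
P(a, z) = 3 (P(a, z) = 2 + 1 = 3)
s(y, H) = 3
X = 312 (X = 8*(9 - 1*(-30)) = 8*(9 + 30) = 8*39 = 312)
R = 344 (R = (29 + 312) + 3 = 341 + 3 = 344)
(3 - 1/v(4))*R = (3 - 1/2)*344 = (5/2)*344 = 860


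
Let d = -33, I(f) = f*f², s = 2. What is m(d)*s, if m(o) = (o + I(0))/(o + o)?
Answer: 1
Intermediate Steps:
I(f) = f³
m(o) = ½ (m(o) = (o + 0³)/(o + o) = (o + 0)/((2*o)) = o*(1/(2*o)) = ½)
m(d)*s = (½)*2 = 1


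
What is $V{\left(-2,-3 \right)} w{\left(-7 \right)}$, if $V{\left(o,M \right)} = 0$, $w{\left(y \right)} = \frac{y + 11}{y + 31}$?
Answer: $0$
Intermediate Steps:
$w{\left(y \right)} = \frac{11 + y}{31 + y}$
$V{\left(-2,-3 \right)} w{\left(-7 \right)} = 0 \frac{11 - 7}{31 - 7} = 0 \cdot \frac{1}{24} \cdot 4 = 0 \cdot \frac{1}{6} = 0$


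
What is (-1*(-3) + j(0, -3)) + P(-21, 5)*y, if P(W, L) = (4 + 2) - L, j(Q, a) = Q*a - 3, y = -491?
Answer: -491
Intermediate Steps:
j(Q, a) = -3 + Q*a
P(W, L) = 6 - L
(-1*(-3) + j(0, -3)) + P(-21, 5)*y = (-1*(-3) + (-3 + 0*(-3))) + (6 - 1*5)*(-491) = (3 + (-3 + 0)) + (6 - 5)*(-491) = (3 - 3) + 1*(-491) = 0 - 491 = -491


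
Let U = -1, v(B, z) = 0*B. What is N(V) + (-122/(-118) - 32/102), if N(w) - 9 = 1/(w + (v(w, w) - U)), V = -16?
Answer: 145237/15045 ≈ 9.6535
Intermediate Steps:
v(B, z) = 0
N(w) = 9 + 1/(1 + w) (N(w) = 9 + 1/(w + (0 - 1*(-1))) = 9 + 1/(w + (0 + 1)) = 9 + 1/(w + 1) = 9 + 1/(1 + w))
N(V) + (-122/(-118) - 32/102) = (10 + 9*(-16))/(1 - 16) + (-122/(-118) - 32/102) = (10 - 144)/(-15) + (-122*(-1/118) - 32*1/102) = -1/15*(-134) + (61/59 - 16/51) = 134/15 + 2167/3009 = 145237/15045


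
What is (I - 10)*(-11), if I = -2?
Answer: 132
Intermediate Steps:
(I - 10)*(-11) = (-2 - 10)*(-11) = -12*(-11) = 132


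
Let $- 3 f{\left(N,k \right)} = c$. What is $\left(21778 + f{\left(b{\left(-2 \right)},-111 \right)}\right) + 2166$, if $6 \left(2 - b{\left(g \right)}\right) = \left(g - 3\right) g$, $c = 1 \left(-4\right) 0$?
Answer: $23944$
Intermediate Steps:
$c = 0$ ($c = \left(-4\right) 0 = 0$)
$b{\left(g \right)} = 2 - \frac{g \left(-3 + g\right)}{6}$ ($b{\left(g \right)} = 2 - \frac{\left(g - 3\right) g}{6} = 2 - \frac{\left(-3 + g\right) g}{6} = 2 - \frac{g \left(-3 + g\right)}{6}$)
$f{\left(N,k \right)} = 0$ ($f{\left(N,k \right)} = \left(- \frac{1}{3}\right) 0 = 0$)
$\left(21778 + f{\left(b{\left(-2 \right)},-111 \right)}\right) + 2166 = \left(21778 + 0\right) + 2166 = 21778 + 2166 = 23944$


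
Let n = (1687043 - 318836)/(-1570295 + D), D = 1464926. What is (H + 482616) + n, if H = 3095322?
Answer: 125667460305/35123 ≈ 3.5779e+6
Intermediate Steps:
n = -456069/35123 (n = (1687043 - 318836)/(-1570295 + 1464926) = 1368207/(-105369) = 1368207*(-1/105369) = -456069/35123 ≈ -12.985)
(H + 482616) + n = (3095322 + 482616) - 456069/35123 = 3577938 - 456069/35123 = 125667460305/35123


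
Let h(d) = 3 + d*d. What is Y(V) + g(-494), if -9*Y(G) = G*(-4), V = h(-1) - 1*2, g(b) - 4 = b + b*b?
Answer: 2191922/9 ≈ 2.4355e+5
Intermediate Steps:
h(d) = 3 + d²
g(b) = 4 + b + b² (g(b) = 4 + (b + b*b) = 4 + (b + b²) = 4 + b + b²)
V = 2 (V = (3 + (-1)²) - 1*2 = (3 + 1) - 2 = 4 - 2 = 2)
Y(G) = 4*G/9 (Y(G) = -G*(-4)/9 = -(-4)*G/9 = 4*G/9)
Y(V) + g(-494) = (4/9)*2 + (4 - 494 + (-494)²) = 8/9 + (4 - 494 + 244036) = 8/9 + 243546 = 2191922/9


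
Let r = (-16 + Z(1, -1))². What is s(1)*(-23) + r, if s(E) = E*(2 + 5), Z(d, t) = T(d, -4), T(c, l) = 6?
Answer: -61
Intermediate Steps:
Z(d, t) = 6
r = 100 (r = (-16 + 6)² = (-10)² = 100)
s(E) = 7*E (s(E) = E*7 = 7*E)
s(1)*(-23) + r = (7*1)*(-23) + 100 = 7*(-23) + 100 = -161 + 100 = -61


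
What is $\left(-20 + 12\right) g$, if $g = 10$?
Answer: $-80$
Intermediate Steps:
$\left(-20 + 12\right) g = \left(-20 + 12\right) 10 = \left(-8\right) 10 = -80$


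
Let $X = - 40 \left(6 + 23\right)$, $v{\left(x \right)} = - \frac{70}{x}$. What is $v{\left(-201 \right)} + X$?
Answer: $- \frac{233090}{201} \approx -1159.7$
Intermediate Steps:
$X = -1160$ ($X = \left(-40\right) 29 = -1160$)
$v{\left(-201 \right)} + X = - \frac{70}{-201} - 1160 = \left(-70\right) \left(- \frac{1}{201}\right) - 1160 = \frac{70}{201} - 1160 = - \frac{233090}{201}$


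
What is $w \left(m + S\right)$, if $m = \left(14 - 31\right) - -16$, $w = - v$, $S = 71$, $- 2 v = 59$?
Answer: $2065$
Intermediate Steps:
$v = - \frac{59}{2}$ ($v = \left(- \frac{1}{2}\right) 59 = - \frac{59}{2} \approx -29.5$)
$w = \frac{59}{2}$ ($w = \left(-1\right) \left(- \frac{59}{2}\right) = \frac{59}{2} \approx 29.5$)
$m = -1$ ($m = -17 + 16 = -1$)
$w \left(m + S\right) = \frac{59 \left(-1 + 71\right)}{2} = \frac{59}{2} \cdot 70 = 2065$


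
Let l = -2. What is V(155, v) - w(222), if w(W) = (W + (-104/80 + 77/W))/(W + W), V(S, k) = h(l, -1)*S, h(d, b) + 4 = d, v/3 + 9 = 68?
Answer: -229293281/246420 ≈ -930.50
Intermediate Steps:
v = 177 (v = -27 + 3*68 = -27 + 204 = 177)
h(d, b) = -4 + d
V(S, k) = -6*S (V(S, k) = (-4 - 2)*S = -6*S)
w(W) = (-13/10 + W + 77/W)/(2*W) (w(W) = (W + (-104*1/80 + 77/W))/((2*W)) = (W + (-13/10 + 77/W))*(1/(2*W)) = (-13/10 + W + 77/W)*(1/(2*W)) = (-13/10 + W + 77/W)/(2*W))
V(155, v) - w(222) = -6*155 - (770 - 13*222 + 10*222²)/(20*222²) = -930 - (770 - 2886 + 10*49284)/(20*49284) = -930 - (770 - 2886 + 492840)/(20*49284) = -930 - 490724/(20*49284) = -930 - 1*122681/246420 = -930 - 122681/246420 = -229293281/246420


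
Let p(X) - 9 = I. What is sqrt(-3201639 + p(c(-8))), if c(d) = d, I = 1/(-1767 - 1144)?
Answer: I*sqrt(27130359694141)/2911 ≈ 1789.3*I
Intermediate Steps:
I = -1/2911 (I = 1/(-2911) = -1/2911 ≈ -0.00034352)
p(X) = 26198/2911 (p(X) = 9 - 1/2911 = 26198/2911)
sqrt(-3201639 + p(c(-8))) = sqrt(-3201639 + 26198/2911) = sqrt(-9319944931/2911) = I*sqrt(27130359694141)/2911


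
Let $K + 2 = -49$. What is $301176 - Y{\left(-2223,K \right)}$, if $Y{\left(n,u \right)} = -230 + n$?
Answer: $303629$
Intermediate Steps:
$K = -51$ ($K = -2 - 49 = -51$)
$301176 - Y{\left(-2223,K \right)} = 301176 - \left(-230 - 2223\right) = 301176 - -2453 = 301176 + 2453 = 303629$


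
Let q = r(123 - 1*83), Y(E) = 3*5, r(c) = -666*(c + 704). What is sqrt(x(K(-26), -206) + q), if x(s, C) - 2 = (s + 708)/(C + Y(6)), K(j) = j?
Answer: 2*I*sqrt(4519134681)/191 ≈ 703.92*I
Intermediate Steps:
r(c) = -468864 - 666*c (r(c) = -666*(704 + c) = -468864 - 666*c)
Y(E) = 15
x(s, C) = 2 + (708 + s)/(15 + C) (x(s, C) = 2 + (s + 708)/(C + 15) = 2 + (708 + s)/(15 + C))
q = -495504 (q = -468864 - 666*(123 - 1*83) = -468864 - 666*(123 - 83) = -468864 - 666*40 = -468864 - 26640 = -495504)
sqrt(x(K(-26), -206) + q) = sqrt((738 - 26 + 2*(-206))/(15 - 206) - 495504) = sqrt((738 - 26 - 412)/(-191) - 495504) = sqrt(-1/191*300 - 495504) = sqrt(-300/191 - 495504) = sqrt(-94641564/191) = 2*I*sqrt(4519134681)/191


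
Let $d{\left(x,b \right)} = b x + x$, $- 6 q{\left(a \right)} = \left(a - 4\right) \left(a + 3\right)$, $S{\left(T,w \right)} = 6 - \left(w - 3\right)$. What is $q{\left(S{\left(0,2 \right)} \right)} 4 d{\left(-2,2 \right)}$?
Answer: $120$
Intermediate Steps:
$S{\left(T,w \right)} = 9 - w$ ($S{\left(T,w \right)} = 6 - \left(-3 + w\right) = 9 - w$)
$q{\left(a \right)} = - \frac{\left(-4 + a\right) \left(3 + a\right)}{6}$ ($q{\left(a \right)} = - \frac{\left(a - 4\right) \left(a + 3\right)}{6} = - \frac{\left(-4 + a\right) \left(3 + a\right)}{6}$)
$d{\left(x,b \right)} = x + b x$
$q{\left(S{\left(0,2 \right)} \right)} 4 d{\left(-2,2 \right)} = \left(2 - \frac{\left(9 - 2\right)^{2}}{6} + \frac{9 - 2}{6}\right) 4 \left(- 2 \left(1 + 2\right)\right) = \left(2 - \frac{\left(9 - 2\right)^{2}}{6} + \frac{9 - 2}{6}\right) 4 \left(\left(-2\right) 3\right) = \left(2 - \frac{7^{2}}{6} + \frac{1}{6} \cdot 7\right) 4 \left(-6\right) = \left(2 - \frac{49}{6} + \frac{7}{6}\right) 4 \left(-6\right) = \left(-5\right) 4 \left(-6\right) = \left(-20\right) \left(-6\right) = 120$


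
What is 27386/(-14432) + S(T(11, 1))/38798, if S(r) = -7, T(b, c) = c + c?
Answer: -265655763/139983184 ≈ -1.8978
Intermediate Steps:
T(b, c) = 2*c
27386/(-14432) + S(T(11, 1))/38798 = 27386/(-14432) - 7/38798 = 27386*(-1/14432) - 7*1/38798 = -13693/7216 - 7/38798 = -265655763/139983184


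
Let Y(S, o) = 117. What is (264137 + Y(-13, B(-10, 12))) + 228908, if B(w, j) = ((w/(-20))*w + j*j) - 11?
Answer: 493162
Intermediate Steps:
B(w, j) = -11 + j² - w²/20 (B(w, j) = ((w*(-1/20))*w + j²) - 11 = ((-w/20)*w + j²) - 11 = (-w²/20 + j²) - 11 = (j² - w²/20) - 11 = -11 + j² - w²/20)
(264137 + Y(-13, B(-10, 12))) + 228908 = (264137 + 117) + 228908 = 264254 + 228908 = 493162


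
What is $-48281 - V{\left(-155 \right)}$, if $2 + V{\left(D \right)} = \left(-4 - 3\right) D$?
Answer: $-49364$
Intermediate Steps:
$V{\left(D \right)} = -2 - 7 D$ ($V{\left(D \right)} = -2 + \left(-4 - 3\right) D = -2 - 7 D$)
$-48281 - V{\left(-155 \right)} = -48281 - \left(-2 - -1085\right) = -48281 - \left(-2 + 1085\right) = -48281 - 1083 = -49364$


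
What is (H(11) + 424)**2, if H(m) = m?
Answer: 189225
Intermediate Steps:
(H(11) + 424)**2 = (11 + 424)**2 = 435**2 = 189225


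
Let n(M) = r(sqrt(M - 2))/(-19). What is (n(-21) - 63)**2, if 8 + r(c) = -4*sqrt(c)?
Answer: (1189 - 4*23**(1/4)*sqrt(I))**2/361 ≈ 3875.3 - 40.589*I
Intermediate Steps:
r(c) = -8 - 4*sqrt(c)
n(M) = 8/19 + 4*(-2 + M)**(1/4)/19 (n(M) = (-8 - 4*(M - 2)**(1/4))/(-19) = (-8 - 4*(-2 + M)**(1/4))*(-1/19) = 8/19 + 4*(-2 + M)**(1/4)/19)
(n(-21) - 63)**2 = ((8/19 + 4*(-2 - 21)**(1/4)/19) - 63)**2 = ((8/19 + 4*(-23)**(1/4)/19) - 63)**2 = (-1189/19 + 4*(-23)**(1/4)/19)**2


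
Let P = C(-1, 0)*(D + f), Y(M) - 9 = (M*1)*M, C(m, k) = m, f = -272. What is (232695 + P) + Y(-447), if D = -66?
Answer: 432851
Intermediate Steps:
Y(M) = 9 + M² (Y(M) = 9 + (M*1)*M = 9 + M*M = 9 + M²)
P = 338 (P = -(-66 - 272) = -1*(-338) = 338)
(232695 + P) + Y(-447) = (232695 + 338) + (9 + (-447)²) = 233033 + (9 + 199809) = 233033 + 199818 = 432851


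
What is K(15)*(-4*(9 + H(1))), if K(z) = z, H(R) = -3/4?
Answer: -495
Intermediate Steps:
H(R) = -¾ (H(R) = -3*¼ = -¾)
K(15)*(-4*(9 + H(1))) = 15*(-4*(9 - ¾)) = 15*(-4*33/4) = 15*(-33) = -495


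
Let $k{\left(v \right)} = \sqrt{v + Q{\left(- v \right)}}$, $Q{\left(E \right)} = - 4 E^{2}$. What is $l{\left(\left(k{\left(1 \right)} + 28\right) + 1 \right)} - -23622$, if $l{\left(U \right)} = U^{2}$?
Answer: $24460 + 58 i \sqrt{3} \approx 24460.0 + 100.46 i$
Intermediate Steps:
$k{\left(v \right)} = \sqrt{v - 4 v^{2}}$ ($k{\left(v \right)} = \sqrt{v - 4 \left(- v\right)^{2}} = \sqrt{v - 4 v^{2}}$)
$l{\left(\left(k{\left(1 \right)} + 28\right) + 1 \right)} - -23622 = \left(\left(\sqrt{1 \left(1 - 4\right)} + 28\right) + 1\right)^{2} - -23622 = \left(\left(\sqrt{1 \left(1 - 4\right)} + 28\right) + 1\right)^{2} + 23622 = \left(\left(\sqrt{1 \left(-3\right)} + 28\right) + 1\right)^{2} + 23622 = \left(\left(\sqrt{-3} + 28\right) + 1\right)^{2} + 23622 = \left(\left(i \sqrt{3} + 28\right) + 1\right)^{2} + 23622 = \left(\left(28 + i \sqrt{3}\right) + 1\right)^{2} + 23622 = \left(29 + i \sqrt{3}\right)^{2} + 23622 = 23622 + \left(29 + i \sqrt{3}\right)^{2}$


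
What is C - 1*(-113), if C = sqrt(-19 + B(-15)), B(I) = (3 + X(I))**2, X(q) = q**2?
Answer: 113 + sqrt(51965) ≈ 340.96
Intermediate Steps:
B(I) = (3 + I**2)**2
C = sqrt(51965) (C = sqrt(-19 + (3 + (-15)**2)**2) = sqrt(-19 + (3 + 225)**2) = sqrt(-19 + 228**2) = sqrt(-19 + 51984) = sqrt(51965) ≈ 227.96)
C - 1*(-113) = sqrt(51965) - 1*(-113) = sqrt(51965) + 113 = 113 + sqrt(51965)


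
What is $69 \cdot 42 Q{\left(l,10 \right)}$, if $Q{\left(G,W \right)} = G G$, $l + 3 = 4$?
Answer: $2898$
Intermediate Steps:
$l = 1$ ($l = -3 + 4 = 1$)
$Q{\left(G,W \right)} = G^{2}$
$69 \cdot 42 Q{\left(l,10 \right)} = 69 \cdot 42 \cdot 1^{2} = 2898 \cdot 1 = 2898$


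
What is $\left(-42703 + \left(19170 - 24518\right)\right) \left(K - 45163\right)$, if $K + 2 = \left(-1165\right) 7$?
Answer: $2562079320$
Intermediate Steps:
$K = -8157$ ($K = -2 - 8155 = -8157$)
$\left(-42703 + \left(19170 - 24518\right)\right) \left(K - 45163\right) = \left(-42703 + \left(19170 - 24518\right)\right) \left(-8157 - 45163\right) = \left(-42703 - 5348\right) \left(-53320\right) = \left(-48051\right) \left(-53320\right) = 2562079320$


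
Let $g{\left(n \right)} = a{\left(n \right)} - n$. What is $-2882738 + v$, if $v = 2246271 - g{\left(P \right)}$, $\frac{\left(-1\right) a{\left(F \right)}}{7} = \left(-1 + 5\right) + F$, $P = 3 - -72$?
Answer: $-635839$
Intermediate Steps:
$P = 75$ ($P = 3 + 72 = 75$)
$a{\left(F \right)} = -28 - 7 F$ ($a{\left(F \right)} = - 7 \left(\left(-1 + 5\right) + F\right) = - 7 \left(4 + F\right) = -28 - 7 F$)
$g{\left(n \right)} = -28 - 8 n$ ($g{\left(n \right)} = \left(-28 - 7 n\right) - n = -28 - 8 n$)
$v = 2246899$ ($v = 2246271 - \left(-28 - 600\right) = 2246271 - -628 = 2246271 + 628 = 2246899$)
$-2882738 + v = -2882738 + 2246899 = -635839$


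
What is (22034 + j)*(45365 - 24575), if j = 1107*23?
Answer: 987421050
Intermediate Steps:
j = 25461
(22034 + j)*(45365 - 24575) = (22034 + 25461)*(45365 - 24575) = 47495*20790 = 987421050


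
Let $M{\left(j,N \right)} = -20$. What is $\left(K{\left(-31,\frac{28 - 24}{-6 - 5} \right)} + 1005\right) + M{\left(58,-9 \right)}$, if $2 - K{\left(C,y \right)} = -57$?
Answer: $1044$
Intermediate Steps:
$K{\left(C,y \right)} = 59$ ($K{\left(C,y \right)} = 2 - -57 = 2 + 57 = 59$)
$\left(K{\left(-31,\frac{28 - 24}{-6 - 5} \right)} + 1005\right) + M{\left(58,-9 \right)} = \left(59 + 1005\right) - 20 = 1064 - 20 = 1044$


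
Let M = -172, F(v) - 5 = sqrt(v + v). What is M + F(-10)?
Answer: -167 + 2*I*sqrt(5) ≈ -167.0 + 4.4721*I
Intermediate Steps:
F(v) = 5 + sqrt(2)*sqrt(v) (F(v) = 5 + sqrt(v + v) = 5 + sqrt(2*v) = 5 + sqrt(2)*sqrt(v))
M + F(-10) = -172 + (5 + sqrt(2)*sqrt(-10)) = -172 + (5 + sqrt(2)*(I*sqrt(10))) = -172 + (5 + 2*I*sqrt(5)) = -167 + 2*I*sqrt(5)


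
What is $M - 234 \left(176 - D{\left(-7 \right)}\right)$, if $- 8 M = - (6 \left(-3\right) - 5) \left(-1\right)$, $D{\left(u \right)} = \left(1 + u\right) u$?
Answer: $- \frac{250825}{8} \approx -31353.0$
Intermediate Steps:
$D{\left(u \right)} = u \left(1 + u\right)$
$M = \frac{23}{8}$ ($M = - \frac{- (6 \left(-3\right) - 5) \left(-1\right)}{8} = - \frac{- (-18 - 5) \left(-1\right)}{8} = - \frac{\left(-1\right) \left(-23\right) \left(-1\right)}{8} = - \frac{23 \left(-1\right)}{8} = \left(- \frac{1}{8}\right) \left(-23\right) = \frac{23}{8} \approx 2.875$)
$M - 234 \left(176 - D{\left(-7 \right)}\right) = \frac{23}{8} - 234 \left(176 - - 7 \left(1 - 7\right)\right) = \frac{23}{8} - 234 \left(176 - \left(-7\right) \left(-6\right)\right) = \frac{23}{8} - 234 \left(176 - 42\right) = \frac{23}{8} - 31356 = - \frac{250825}{8}$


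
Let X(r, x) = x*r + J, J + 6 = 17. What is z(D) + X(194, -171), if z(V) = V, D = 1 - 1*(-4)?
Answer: -33158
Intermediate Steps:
J = 11 (J = -6 + 17 = 11)
D = 5 (D = 1 + 4 = 5)
X(r, x) = 11 + r*x (X(r, x) = x*r + 11 = r*x + 11 = 11 + r*x)
z(D) + X(194, -171) = 5 + (11 + 194*(-171)) = 5 + (11 - 33174) = 5 - 33163 = -33158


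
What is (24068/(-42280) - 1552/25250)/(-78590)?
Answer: 16833389/2097508157500 ≈ 8.0254e-6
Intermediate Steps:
(24068/(-42280) - 1552/25250)/(-78590) = (24068*(-1/42280) - 1552*1/25250)*(-1/78590) = (-6017/10570 - 776/12625)*(-1/78590) = -16833389/26689250*(-1/78590) = 16833389/2097508157500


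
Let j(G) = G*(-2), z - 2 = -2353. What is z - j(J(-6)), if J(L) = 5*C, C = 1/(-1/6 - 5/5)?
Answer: -16517/7 ≈ -2359.6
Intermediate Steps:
z = -2351 (z = 2 - 2353 = -2351)
C = -6/7 (C = 1/(-1*1/6 - 5*1/5) = 1/(-1/6 - 1) = 1/(-7/6) = -6/7 ≈ -0.85714)
J(L) = -30/7 (J(L) = 5*(-6/7) = -30/7)
j(G) = -2*G
z - j(J(-6)) = -2351 - (-2)*(-30)/7 = -2351 - 1*60/7 = -2351 - 60/7 = -16517/7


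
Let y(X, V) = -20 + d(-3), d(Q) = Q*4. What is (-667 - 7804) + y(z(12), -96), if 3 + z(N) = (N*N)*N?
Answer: -8503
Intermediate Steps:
z(N) = -3 + N³ (z(N) = -3 + (N*N)*N = -3 + N²*N = -3 + N³)
d(Q) = 4*Q
y(X, V) = -32 (y(X, V) = -20 + 4*(-3) = -20 - 12 = -32)
(-667 - 7804) + y(z(12), -96) = (-667 - 7804) - 32 = -8471 - 32 = -8503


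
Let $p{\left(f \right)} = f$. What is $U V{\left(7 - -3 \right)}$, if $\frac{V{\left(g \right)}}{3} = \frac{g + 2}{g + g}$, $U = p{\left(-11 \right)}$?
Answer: $- \frac{99}{5} \approx -19.8$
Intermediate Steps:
$U = -11$
$V{\left(g \right)} = \frac{3 \left(2 + g\right)}{2 g}$ ($V{\left(g \right)} = 3 \frac{g + 2}{g + g} = 3 \frac{2 + g}{2 g} = \frac{3 \left(2 + g\right)}{2 g}$)
$U V{\left(7 - -3 \right)} = - 11 \left(\frac{3}{2} + \frac{3}{7 - -3}\right) = - 11 \left(\frac{3}{2} + \frac{3}{7 + 3}\right) = - 11 \left(\frac{3}{2} + \frac{3}{10}\right) = \left(-11\right) \frac{9}{5} = - \frac{99}{5}$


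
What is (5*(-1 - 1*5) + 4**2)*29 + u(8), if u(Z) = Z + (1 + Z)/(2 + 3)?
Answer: -1981/5 ≈ -396.20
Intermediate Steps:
u(Z) = 1/5 + 6*Z/5 (u(Z) = Z + (1 + Z)/5 = Z + (1 + Z)*(1/5) = Z + (1/5 + Z/5) = 1/5 + 6*Z/5)
(5*(-1 - 1*5) + 4**2)*29 + u(8) = (5*(-1 - 1*5) + 4**2)*29 + (1/5 + (6/5)*8) = (5*(-1 - 5) + 16)*29 + (1/5 + 48/5) = (5*(-6) + 16)*29 + 49/5 = (-30 + 16)*29 + 49/5 = -14*29 + 49/5 = -406 + 49/5 = -1981/5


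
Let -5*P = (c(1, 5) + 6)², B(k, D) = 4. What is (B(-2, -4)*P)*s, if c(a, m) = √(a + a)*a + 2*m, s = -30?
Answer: 6192 + 768*√2 ≈ 7278.1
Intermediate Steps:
c(a, m) = 2*m + √2*a^(3/2) (c(a, m) = √(2*a)*a + 2*m = (√2*√a)*a + 2*m = √2*a^(3/2) + 2*m = 2*m + √2*a^(3/2))
P = -(16 + √2)²/5 (P = -((2*5 + √2*1^(3/2)) + 6)²/5 = -((10 + √2*1) + 6)²/5 = -((10 + √2) + 6)²/5 = -(16 + √2)²/5 ≈ -60.651)
(B(-2, -4)*P)*s = (4*(-(16 + √2)²/5))*(-30) = -4*(16 + √2)²/5*(-30) = 24*(16 + √2)²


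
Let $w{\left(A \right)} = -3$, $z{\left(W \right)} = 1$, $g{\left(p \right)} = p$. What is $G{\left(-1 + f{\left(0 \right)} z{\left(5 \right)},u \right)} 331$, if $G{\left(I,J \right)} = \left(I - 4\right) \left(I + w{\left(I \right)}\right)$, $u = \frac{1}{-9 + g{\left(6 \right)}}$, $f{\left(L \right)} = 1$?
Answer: $3972$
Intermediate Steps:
$u = - \frac{1}{3}$ ($u = \frac{1}{-9 + 6} = \frac{1}{-3} = - \frac{1}{3} \approx -0.33333$)
$G{\left(I,J \right)} = \left(-4 + I\right) \left(-3 + I\right)$ ($G{\left(I,J \right)} = \left(I - 4\right) \left(I - 3\right) = \left(-4 + I\right) \left(-3 + I\right)$)
$G{\left(-1 + f{\left(0 \right)} z{\left(5 \right)},u \right)} 331 = \left(12 + \left(-1 + 1 \cdot 1\right)^{2} - 7 \left(-1 + 1 \cdot 1\right)\right) 331 = \left(12 + \left(-1 + 1\right)^{2} - 7 \left(-1 + 1\right)\right) 331 = \left(12 + 0^{2} - 0\right) 331 = \left(12 + 0 + 0\right) 331 = 12 \cdot 331 = 3972$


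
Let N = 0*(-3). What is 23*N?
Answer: 0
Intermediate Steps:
N = 0
23*N = 23*0 = 0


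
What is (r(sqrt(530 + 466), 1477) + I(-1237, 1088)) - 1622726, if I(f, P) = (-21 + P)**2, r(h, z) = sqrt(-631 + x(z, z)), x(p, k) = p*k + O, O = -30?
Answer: -484237 + 2*sqrt(545217) ≈ -4.8276e+5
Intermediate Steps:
x(p, k) = -30 + k*p (x(p, k) = p*k - 30 = k*p - 30 = -30 + k*p)
r(h, z) = sqrt(-661 + z**2) (r(h, z) = sqrt(-631 + (-30 + z*z)) = sqrt(-631 + (-30 + z**2)) = sqrt(-661 + z**2))
(r(sqrt(530 + 466), 1477) + I(-1237, 1088)) - 1622726 = (sqrt(-661 + 1477**2) + (-21 + 1088)**2) - 1622726 = (sqrt(-661 + 2181529) + 1067**2) - 1622726 = (sqrt(2180868) + 1138489) - 1622726 = (2*sqrt(545217) + 1138489) - 1622726 = (1138489 + 2*sqrt(545217)) - 1622726 = -484237 + 2*sqrt(545217)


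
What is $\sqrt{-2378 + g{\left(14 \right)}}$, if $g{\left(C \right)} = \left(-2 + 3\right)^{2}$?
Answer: $i \sqrt{2377} \approx 48.755 i$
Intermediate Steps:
$g{\left(C \right)} = 1$ ($g{\left(C \right)} = 1^{2} = 1$)
$\sqrt{-2378 + g{\left(14 \right)}} = \sqrt{-2378 + 1} = \sqrt{-2377} = i \sqrt{2377}$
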